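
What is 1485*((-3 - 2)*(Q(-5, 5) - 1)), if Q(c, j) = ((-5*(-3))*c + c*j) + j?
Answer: 712800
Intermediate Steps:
Q(c, j) = j + 15*c + c*j (Q(c, j) = (15*c + c*j) + j = j + 15*c + c*j)
1485*((-3 - 2)*(Q(-5, 5) - 1)) = 1485*((-3 - 2)*((5 + 15*(-5) - 5*5) - 1)) = 1485*(-5*((5 - 75 - 25) - 1)) = 1485*(-5*(-95 - 1)) = 1485*(-5*(-96)) = 1485*480 = 712800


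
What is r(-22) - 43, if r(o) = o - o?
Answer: -43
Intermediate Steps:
r(o) = 0
r(-22) - 43 = 0 - 43 = -43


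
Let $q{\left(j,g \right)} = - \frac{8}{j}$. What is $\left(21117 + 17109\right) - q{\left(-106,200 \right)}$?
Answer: $\frac{2025974}{53} \approx 38226.0$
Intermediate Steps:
$\left(21117 + 17109\right) - q{\left(-106,200 \right)} = \left(21117 + 17109\right) - - \frac{8}{-106} = 38226 - \left(-8\right) \left(- \frac{1}{106}\right) = 38226 - \frac{4}{53} = \frac{2025974}{53}$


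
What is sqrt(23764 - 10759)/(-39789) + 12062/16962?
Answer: 6031/8481 - 17*sqrt(5)/13263 ≈ 0.70825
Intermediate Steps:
sqrt(23764 - 10759)/(-39789) + 12062/16962 = sqrt(13005)*(-1/39789) + 12062*(1/16962) = (51*sqrt(5))*(-1/39789) + 6031/8481 = -17*sqrt(5)/13263 + 6031/8481 = 6031/8481 - 17*sqrt(5)/13263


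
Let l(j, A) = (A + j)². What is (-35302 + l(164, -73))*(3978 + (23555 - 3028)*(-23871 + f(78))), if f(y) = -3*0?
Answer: 13240182969819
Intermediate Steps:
f(y) = 0
(-35302 + l(164, -73))*(3978 + (23555 - 3028)*(-23871 + f(78))) = (-35302 + (-73 + 164)²)*(3978 + (23555 - 3028)*(-23871 + 0)) = (-35302 + 91²)*(3978 + 20527*(-23871)) = (-35302 + 8281)*(3978 - 490000017) = -27021*(-489996039) = 13240182969819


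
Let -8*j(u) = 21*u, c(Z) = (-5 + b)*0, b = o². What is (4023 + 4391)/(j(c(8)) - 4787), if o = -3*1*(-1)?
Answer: -8414/4787 ≈ -1.7577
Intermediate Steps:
o = 3 (o = -3*(-1) = 3)
b = 9 (b = 3² = 9)
c(Z) = 0 (c(Z) = (-5 + 9)*0 = 4*0 = 0)
j(u) = -21*u/8
(4023 + 4391)/(j(c(8)) - 4787) = (4023 + 4391)/(-21/8*0 - 4787) = 8414/(0 - 4787) = 8414/(-4787) = 8414*(-1/4787) = -8414/4787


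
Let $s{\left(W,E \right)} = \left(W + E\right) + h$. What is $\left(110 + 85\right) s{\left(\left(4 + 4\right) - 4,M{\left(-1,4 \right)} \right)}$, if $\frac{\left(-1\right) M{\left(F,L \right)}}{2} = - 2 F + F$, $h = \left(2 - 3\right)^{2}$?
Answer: $585$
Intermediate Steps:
$h = 1$ ($h = \left(-1\right)^{2} = 1$)
$M{\left(F,L \right)} = 2 F$ ($M{\left(F,L \right)} = - 2 \left(- 2 F + F\right) = - 2 \left(- F\right) = 2 F$)
$s{\left(W,E \right)} = 1 + E + W$ ($s{\left(W,E \right)} = \left(W + E\right) + 1 = \left(E + W\right) + 1 = 1 + E + W$)
$\left(110 + 85\right) s{\left(\left(4 + 4\right) - 4,M{\left(-1,4 \right)} \right)} = \left(110 + 85\right) \left(1 + 2 \left(-1\right) + \left(\left(4 + 4\right) - 4\right)\right) = 195 \left(1 - 2 + \left(8 - 4\right)\right) = 195 \left(1 - 2 + 4\right) = 195 \cdot 3 = 585$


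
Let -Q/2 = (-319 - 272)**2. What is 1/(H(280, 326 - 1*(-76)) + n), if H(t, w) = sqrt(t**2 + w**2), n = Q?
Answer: -349281/243994313920 - sqrt(60001)/243994313920 ≈ -1.4325e-6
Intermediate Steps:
Q = -698562 (Q = -2*(-319 - 272)**2 = -2*(-591)**2 = -2*349281 = -698562)
n = -698562
1/(H(280, 326 - 1*(-76)) + n) = 1/(sqrt(280**2 + (326 - 1*(-76))**2) - 698562) = 1/(sqrt(78400 + (326 + 76)**2) - 698562) = 1/(sqrt(78400 + 402**2) - 698562) = 1/(sqrt(78400 + 161604) - 698562) = 1/(sqrt(240004) - 698562) = 1/(2*sqrt(60001) - 698562) = 1/(-698562 + 2*sqrt(60001))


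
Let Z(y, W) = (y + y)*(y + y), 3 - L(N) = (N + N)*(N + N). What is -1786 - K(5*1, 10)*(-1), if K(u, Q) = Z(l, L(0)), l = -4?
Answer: -1722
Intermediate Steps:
L(N) = 3 - 4*N² (L(N) = 3 - (N + N)*(N + N) = 3 - 2*N*2*N = 3 - 4*N²)
Z(y, W) = 4*y² (Z(y, W) = (2*y)*(2*y) = 4*y²)
K(u, Q) = 64 (K(u, Q) = 4*(-4)² = 4*16 = 64)
-1786 - K(5*1, 10)*(-1) = -1786 - 64*(-1) = -1786 - 1*(-64) = -1786 + 64 = -1722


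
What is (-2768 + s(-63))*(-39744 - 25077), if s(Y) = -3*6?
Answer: 180591306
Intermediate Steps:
s(Y) = -18
(-2768 + s(-63))*(-39744 - 25077) = (-2768 - 18)*(-39744 - 25077) = -2786*(-64821) = 180591306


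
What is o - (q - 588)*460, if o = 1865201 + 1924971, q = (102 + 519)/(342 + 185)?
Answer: 2139677944/527 ≈ 4.0601e+6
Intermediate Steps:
q = 621/527 ≈ 1.1784
o = 3790172
o - (q - 588)*460 = 3790172 - (621/527 - 588)*460 = 3790172 - (-309255)*460/527 = 3790172 - 1*(-142257300/527) = 3790172 + 142257300/527 = 2139677944/527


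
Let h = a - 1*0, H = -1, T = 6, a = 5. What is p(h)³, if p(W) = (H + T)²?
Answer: 15625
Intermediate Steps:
h = 5 (h = 5 - 1*0 = 5 + 0 = 5)
p(W) = 25 (p(W) = (-1 + 6)² = 5² = 25)
p(h)³ = 25³ = 15625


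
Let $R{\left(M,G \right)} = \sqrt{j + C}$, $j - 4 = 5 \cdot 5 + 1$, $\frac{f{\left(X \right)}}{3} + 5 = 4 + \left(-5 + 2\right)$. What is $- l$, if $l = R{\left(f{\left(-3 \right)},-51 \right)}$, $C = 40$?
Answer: $- \sqrt{70} \approx -8.3666$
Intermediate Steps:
$f{\left(X \right)} = -12$ ($f{\left(X \right)} = -15 + 3 \left(4 + \left(-5 + 2\right)\right) = -15 + 3 \left(4 - 3\right) = -15 + 3 \cdot 1 = -15 + 3 = -12$)
$j = 30$ ($j = 4 + \left(5 \cdot 5 + 1\right) = 4 + \left(25 + 1\right) = 4 + 26 = 30$)
$R{\left(M,G \right)} = \sqrt{70}$ ($R{\left(M,G \right)} = \sqrt{30 + 40} = \sqrt{70}$)
$l = \sqrt{70} \approx 8.3666$
$- l = - \sqrt{70}$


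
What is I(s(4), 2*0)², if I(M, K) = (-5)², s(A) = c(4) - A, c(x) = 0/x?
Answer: 625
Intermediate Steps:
c(x) = 0
s(A) = -A (s(A) = 0 - A = -A)
I(M, K) = 25
I(s(4), 2*0)² = 25² = 625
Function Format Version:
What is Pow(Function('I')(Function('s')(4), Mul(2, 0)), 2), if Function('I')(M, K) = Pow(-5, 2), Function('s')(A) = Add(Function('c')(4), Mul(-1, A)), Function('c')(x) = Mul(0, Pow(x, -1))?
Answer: 625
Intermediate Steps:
Function('c')(x) = 0
Function('s')(A) = Mul(-1, A) (Function('s')(A) = Add(0, Mul(-1, A)) = Mul(-1, A))
Function('I')(M, K) = 25
Pow(Function('I')(Function('s')(4), Mul(2, 0)), 2) = Pow(25, 2) = 625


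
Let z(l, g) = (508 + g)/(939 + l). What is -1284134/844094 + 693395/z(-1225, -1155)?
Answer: 4405059712539/14371811 ≈ 3.0651e+5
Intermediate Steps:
z(l, g) = (508 + g)/(939 + l)
-1284134/844094 + 693395/z(-1225, -1155) = -1284134/844094 + 693395/(((508 - 1155)/(939 - 1225))) = -1284134*1/844094 + 693395/((-647/(-286))) = -33793/22213 + 693395/((-1/286*(-647))) = -33793/22213 + 693395/(647/286) = -33793/22213 + 693395*(286/647) = -33793/22213 + 198310970/647 = 4405059712539/14371811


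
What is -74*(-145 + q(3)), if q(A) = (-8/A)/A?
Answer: 97162/9 ≈ 10796.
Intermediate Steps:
q(A) = -8/A²
-74*(-145 + q(3)) = -74*(-145 - 8/3²) = -74*(-145 - 8*⅑) = -74*(-145 - 8/9) = -74*(-1313/9) = 97162/9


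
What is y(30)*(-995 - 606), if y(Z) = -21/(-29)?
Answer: -33621/29 ≈ -1159.3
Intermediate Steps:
y(Z) = 21/29 (y(Z) = -21*(-1/29) = 21/29)
y(30)*(-995 - 606) = 21*(-995 - 606)/29 = (21/29)*(-1601) = -33621/29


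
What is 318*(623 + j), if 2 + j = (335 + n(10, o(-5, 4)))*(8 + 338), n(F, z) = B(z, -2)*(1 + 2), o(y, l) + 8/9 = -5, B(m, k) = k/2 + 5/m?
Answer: 36446514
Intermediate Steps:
B(m, k) = k/2 + 5/m (B(m, k) = k*(½) + 5/m = k/2 + 5/m)
o(y, l) = -53/9 (o(y, l) = -8/9 - 5 = -53/9)
n(F, z) = -3 + 15/z (n(F, z) = ((½)*(-2) + 5/z)*(1 + 2) = (-1 + 5/z)*3 = -3 + 15/z)
j = 6041400/53 (j = -2 + (335 + (-3 + 15/(-53/9)))*(8 + 338) = -2 + (335 + (-3 + 15*(-9/53)))*346 = -2 + (335 + (-3 - 135/53))*346 = -2 + (335 - 294/53)*346 = -2 + (17461/53)*346 = -2 + 6041506/53 = 6041400/53 ≈ 1.1399e+5)
318*(623 + j) = 318*(623 + 6041400/53) = 318*(6074419/53) = 36446514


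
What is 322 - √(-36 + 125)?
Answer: 322 - √89 ≈ 312.57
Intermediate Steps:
322 - √(-36 + 125) = 322 - √89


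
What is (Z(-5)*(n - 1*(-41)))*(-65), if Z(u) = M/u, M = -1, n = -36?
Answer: -65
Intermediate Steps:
Z(u) = -1/u
(Z(-5)*(n - 1*(-41)))*(-65) = ((-1/(-5))*(-36 - 1*(-41)))*(-65) = ((-1*(-⅕))*(-36 + 41))*(-65) = ((⅕)*5)*(-65) = 1*(-65) = -65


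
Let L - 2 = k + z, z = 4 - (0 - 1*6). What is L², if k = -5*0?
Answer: 144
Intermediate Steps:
k = 0
z = 10 (z = 4 - (0 - 6) = 4 - 1*(-6) = 4 + 6 = 10)
L = 12 (L = 2 + (0 + 10) = 2 + 10 = 12)
L² = 12² = 144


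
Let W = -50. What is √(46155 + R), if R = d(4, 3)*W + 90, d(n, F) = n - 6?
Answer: √46345 ≈ 215.28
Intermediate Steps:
d(n, F) = -6 + n
R = 190 (R = (-6 + 4)*(-50) + 90 = -2*(-50) + 90 = 100 + 90 = 190)
√(46155 + R) = √(46155 + 190) = √46345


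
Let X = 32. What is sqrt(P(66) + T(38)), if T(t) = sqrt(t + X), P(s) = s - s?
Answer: 70**(1/4) ≈ 2.8925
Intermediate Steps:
P(s) = 0
T(t) = sqrt(32 + t) (T(t) = sqrt(t + 32) = sqrt(32 + t))
sqrt(P(66) + T(38)) = sqrt(0 + sqrt(32 + 38)) = sqrt(0 + sqrt(70)) = sqrt(sqrt(70)) = 70**(1/4)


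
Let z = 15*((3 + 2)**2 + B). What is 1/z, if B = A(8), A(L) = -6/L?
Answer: 4/1455 ≈ 0.0027491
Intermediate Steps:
B = -3/4 (B = -6/8 = -6*1/8 = -3/4 ≈ -0.75000)
z = 1455/4 (z = 15*((3 + 2)**2 - 3/4) = 15*(5**2 - 3/4) = 15*(25 - 3/4) = 15*(97/4) = 1455/4 ≈ 363.75)
1/z = 1/(1455/4) = 4/1455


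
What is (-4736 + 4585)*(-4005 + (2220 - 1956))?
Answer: 564891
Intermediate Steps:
(-4736 + 4585)*(-4005 + (2220 - 1956)) = -151*(-4005 + 264) = -151*(-3741) = 564891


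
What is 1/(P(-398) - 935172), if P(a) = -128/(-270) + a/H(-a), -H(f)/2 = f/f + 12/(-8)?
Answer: -135/126301886 ≈ -1.0689e-6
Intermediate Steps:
H(f) = 1 (H(f) = -2*(f/f + 12/(-8)) = -2*(1 + 12*(-1/8)) = -2*(1 - 3/2) = -2*(-1/2) = 1)
P(a) = 64/135 + a (P(a) = -128/(-270) + a/1 = -128*(-1/270) + a*1 = 64/135 + a)
1/(P(-398) - 935172) = 1/((64/135 - 398) - 935172) = 1/(-53666/135 - 935172) = 1/(-126301886/135) = -135/126301886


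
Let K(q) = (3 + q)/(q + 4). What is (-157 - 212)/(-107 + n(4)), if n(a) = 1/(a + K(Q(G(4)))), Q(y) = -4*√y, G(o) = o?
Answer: 7749/2243 ≈ 3.4547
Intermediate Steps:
K(q) = (3 + q)/(4 + q)
n(a) = 1/(5/4 + a) (n(a) = 1/(a + (3 - 4*√4)/(4 - 4*√4)) = 1/(a + (3 - 4*2)/(4 - 4*2)) = 1/(a + (3 - 8)/(4 - 8)) = 1/(a - 5/(-4)) = 1/(a - ¼*(-5)) = 1/(a + 5/4) = 1/(5/4 + a))
(-157 - 212)/(-107 + n(4)) = (-157 - 212)/(-107 + 4/(5 + 4*4)) = -369/(-107 + 4/(5 + 16)) = -369/(-107 + 4/21) = -369/(-2243/21) = -369*(-21/2243) = 7749/2243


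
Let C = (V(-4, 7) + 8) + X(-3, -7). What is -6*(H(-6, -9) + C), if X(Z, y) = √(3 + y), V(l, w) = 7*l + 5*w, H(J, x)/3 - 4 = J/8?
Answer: -297/2 - 12*I ≈ -148.5 - 12.0*I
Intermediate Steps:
H(J, x) = 12 + 3*J/8 (H(J, x) = 12 + 3*(J/8) = 12 + 3*J/8)
V(l, w) = 5*w + 7*l
C = 15 + 2*I (C = ((5*7 + 7*(-4)) + 8) + √(3 - 7) = ((35 - 28) + 8) + √(-4) = (7 + 8) + 2*I = 15 + 2*I ≈ 15.0 + 2.0*I)
-6*(H(-6, -9) + C) = -6*((12 + (3/8)*(-6)) + (15 + 2*I)) = -6*((12 - 9/4) + (15 + 2*I)) = -6*(39/4 + (15 + 2*I)) = -6*(99/4 + 2*I) = -297/2 - 12*I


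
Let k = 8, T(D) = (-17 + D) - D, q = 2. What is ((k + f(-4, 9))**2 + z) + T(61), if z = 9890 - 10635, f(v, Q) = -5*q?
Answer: -758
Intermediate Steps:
f(v, Q) = -10 (f(v, Q) = -5*2 = -10)
T(D) = -17
z = -745
((k + f(-4, 9))**2 + z) + T(61) = ((8 - 10)**2 - 745) - 17 = ((-2)**2 - 745) - 17 = (4 - 745) - 17 = -741 - 17 = -758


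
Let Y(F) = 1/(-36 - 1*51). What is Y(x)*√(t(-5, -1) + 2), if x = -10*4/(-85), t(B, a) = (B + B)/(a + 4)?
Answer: -2*I*√3/261 ≈ -0.013272*I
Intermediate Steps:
t(B, a) = 2*B/(4 + a) (t(B, a) = (2*B)/(4 + a) = 2*B/(4 + a))
x = 8/17 (x = -40*(-1/85) = 8/17 ≈ 0.47059)
Y(F) = -1/87 (Y(F) = 1/(-36 - 51) = 1/(-87) = -1/87)
Y(x)*√(t(-5, -1) + 2) = -√(2*(-5)/(4 - 1) + 2)/87 = -√(2*(-5)/3 + 2)/87 = -√(2*(-5)*(⅓) + 2)/87 = -√(-10/3 + 2)/87 = -2*I*√3/261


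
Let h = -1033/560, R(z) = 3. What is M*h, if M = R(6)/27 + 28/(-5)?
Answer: 255151/25200 ≈ 10.125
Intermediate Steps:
h = -1033/560 (h = -1033*1/560 = -1033/560 ≈ -1.8446)
M = -247/45 (M = 3/27 + 28/(-5) = 3*(1/27) + 28*(-1/5) = 1/9 - 28/5 = -247/45 ≈ -5.4889)
M*h = -247/45*(-1033/560) = 255151/25200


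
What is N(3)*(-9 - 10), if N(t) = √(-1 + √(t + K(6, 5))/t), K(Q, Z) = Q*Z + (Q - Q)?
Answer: -19*√(-9 + 3*√33)/3 ≈ -18.173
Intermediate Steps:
K(Q, Z) = Q*Z (K(Q, Z) = Q*Z + 0 = Q*Z)
N(t) = √(-1 + √(30 + t)/t) (N(t) = √(-1 + √(t + 6*5)/t) = √(-1 + √(t + 30)/t) = √(-1 + √(30 + t)/t))
N(3)*(-9 - 10) = √((√(30 + 3) - 1*3)/3)*(-9 - 10) = √((√33 - 3)/3)*(-19) = √((-3 + √33)/3)*(-19) = √(-1 + √33/3)*(-19) = -19*√(-1 + √33/3)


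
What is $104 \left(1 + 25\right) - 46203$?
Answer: $-43499$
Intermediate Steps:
$104 \left(1 + 25\right) - 46203 = 104 \cdot 26 - 46203 = 2704 - 46203 = -43499$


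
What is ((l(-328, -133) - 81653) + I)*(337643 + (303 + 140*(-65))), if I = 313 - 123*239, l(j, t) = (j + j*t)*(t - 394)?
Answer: -7539691970734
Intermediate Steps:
l(j, t) = (-394 + t)*(j + j*t) (l(j, t) = (j + j*t)*(-394 + t) = (-394 + t)*(j + j*t))
I = -29084 (I = 313 - 29397 = -29084)
((l(-328, -133) - 81653) + I)*(337643 + (303 + 140*(-65))) = ((-328*(-394 + (-133)² - 393*(-133)) - 81653) - 29084)*(337643 + (303 + 140*(-65))) = ((-328*(-394 + 17689 + 52269) - 81653) - 29084)*(337643 + (303 - 9100)) = ((-328*69564 - 81653) - 29084)*(337643 - 8797) = ((-22816992 - 81653) - 29084)*328846 = (-22898645 - 29084)*328846 = -22927729*328846 = -7539691970734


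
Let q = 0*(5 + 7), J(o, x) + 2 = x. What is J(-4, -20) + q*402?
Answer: -22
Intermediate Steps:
J(o, x) = -2 + x
q = 0 (q = 0*12 = 0)
J(-4, -20) + q*402 = (-2 - 20) + 0*402 = -22 + 0 = -22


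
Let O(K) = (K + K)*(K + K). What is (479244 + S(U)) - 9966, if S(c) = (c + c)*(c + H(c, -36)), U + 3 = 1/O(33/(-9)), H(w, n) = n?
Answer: 54992818665/117128 ≈ 4.6951e+5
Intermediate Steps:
O(K) = 4*K² (O(K) = (2*K)*(2*K) = 4*K²)
U = -1443/484 (U = -3 + 1/(4*(33/(-9))²) = -3 + 1/(4*(33*(-⅑))²) = -3 + 1/(4*(-11/3)²) = -3 + 1/(4*(121/9)) = -3 + 1/(484/9) = -3 + 9/484 = -1443/484 ≈ -2.9814)
S(c) = 2*c*(-36 + c) (S(c) = (c + c)*(c - 36) = (2*c)*(-36 + c) = 2*c*(-36 + c))
(479244 + S(U)) - 9966 = (479244 + 2*(-1443/484)*(-36 - 1443/484)) - 9966 = (479244 + 2*(-1443/484)*(-18867/484)) - 9966 = (479244 + 27225081/117128) - 9966 = 56160116313/117128 - 9966 = 54992818665/117128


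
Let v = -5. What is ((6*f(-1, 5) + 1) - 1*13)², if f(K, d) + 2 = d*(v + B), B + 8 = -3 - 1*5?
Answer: 427716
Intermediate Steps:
B = -16 (B = -8 + (-3 - 1*5) = -8 + (-3 - 5) = -8 - 8 = -16)
f(K, d) = -2 - 21*d (f(K, d) = -2 + d*(-5 - 16) = -2 + d*(-21) = -2 - 21*d)
((6*f(-1, 5) + 1) - 1*13)² = ((6*(-2 - 21*5) + 1) - 1*13)² = ((6*(-2 - 105) + 1) - 13)² = ((6*(-107) + 1) - 13)² = ((-642 + 1) - 13)² = (-641 - 13)² = (-654)² = 427716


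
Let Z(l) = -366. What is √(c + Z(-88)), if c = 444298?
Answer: 2*√110983 ≈ 666.28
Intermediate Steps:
√(c + Z(-88)) = √(444298 - 366) = √443932 = 2*√110983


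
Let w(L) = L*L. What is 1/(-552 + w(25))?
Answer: 1/73 ≈ 0.013699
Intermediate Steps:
w(L) = L²
1/(-552 + w(25)) = 1/(-552 + 25²) = 1/(-552 + 625) = 1/73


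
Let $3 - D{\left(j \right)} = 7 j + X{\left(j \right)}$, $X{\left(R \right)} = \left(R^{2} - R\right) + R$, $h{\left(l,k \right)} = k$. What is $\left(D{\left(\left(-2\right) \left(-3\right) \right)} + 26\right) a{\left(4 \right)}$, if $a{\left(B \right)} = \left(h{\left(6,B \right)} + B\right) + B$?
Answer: $-588$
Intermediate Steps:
$X{\left(R \right)} = R^{2}$
$a{\left(B \right)} = 3 B$ ($a{\left(B \right)} = \left(B + B\right) + B = 2 B + B = 3 B$)
$D{\left(j \right)} = 3 - j^{2} - 7 j$ ($D{\left(j \right)} = 3 - \left(7 j + j^{2}\right) = 3 - \left(j^{2} + 7 j\right) = 3 - j^{2} - 7 j$)
$\left(D{\left(\left(-2\right) \left(-3\right) \right)} + 26\right) a{\left(4 \right)} = \left(\left(3 - \left(\left(-2\right) \left(-3\right)\right)^{2} - 7 \left(\left(-2\right) \left(-3\right)\right)\right) + 26\right) 3 \cdot 4 = \left(\left(3 - 6^{2} - 42\right) + 26\right) 12 = \left(\left(3 - 36 - 42\right) + 26\right) 12 = \left(-75 + 26\right) 12 = \left(-49\right) 12 = -588$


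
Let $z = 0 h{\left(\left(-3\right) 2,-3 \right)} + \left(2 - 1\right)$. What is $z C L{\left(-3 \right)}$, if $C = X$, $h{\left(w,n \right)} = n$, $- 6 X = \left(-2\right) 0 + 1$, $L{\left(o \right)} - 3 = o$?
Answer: $0$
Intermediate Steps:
$L{\left(o \right)} = 3 + o$
$X = - \frac{1}{6}$ ($X = - \frac{\left(-2\right) 0 + 1}{6} = - \frac{0 + 1}{6} = \left(- \frac{1}{6}\right) 1 = - \frac{1}{6} \approx -0.16667$)
$z = 1$ ($z = 0 \left(-3\right) + \left(2 - 1\right) = 0 + \left(2 - 1\right) = 0 + 1 = 1$)
$C = - \frac{1}{6} \approx -0.16667$
$z C L{\left(-3 \right)} = 1 \left(- \frac{1}{6}\right) \left(3 - 3\right) = \left(- \frac{1}{6}\right) 0 = 0$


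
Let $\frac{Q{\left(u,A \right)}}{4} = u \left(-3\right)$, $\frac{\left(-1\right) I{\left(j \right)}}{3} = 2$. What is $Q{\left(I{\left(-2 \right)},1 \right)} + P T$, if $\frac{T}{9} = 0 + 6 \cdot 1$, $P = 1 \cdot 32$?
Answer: $1800$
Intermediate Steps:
$I{\left(j \right)} = -6$ ($I{\left(j \right)} = \left(-3\right) 2 = -6$)
$Q{\left(u,A \right)} = - 12 u$ ($Q{\left(u,A \right)} = 4 u \left(-3\right) = 4 \left(- 3 u\right) = - 12 u$)
$P = 32$
$T = 54$ ($T = 9 \left(0 + 6 \cdot 1\right) = 9 \left(0 + 6\right) = 9 \cdot 6 = 54$)
$Q{\left(I{\left(-2 \right)},1 \right)} + P T = \left(-12\right) \left(-6\right) + 32 \cdot 54 = 72 + 1728 = 1800$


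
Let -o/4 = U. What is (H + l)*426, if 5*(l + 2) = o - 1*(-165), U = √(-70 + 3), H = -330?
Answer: -127374 - 1704*I*√67/5 ≈ -1.2737e+5 - 2789.6*I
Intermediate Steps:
U = I*√67 (U = √(-67) = I*√67 ≈ 8.1853*I)
o = -4*I*√67 ≈ -32.741*I
l = 31 - 4*I*√67/5 (l = -2 + (-4*I*√67 - 1*(-165))/5 = -2 + (-4*I*√67 + 165)/5 = -2 + (165 - 4*I*√67)/5 = -2 + (33 - 4*I*√67/5) = 31 - 4*I*√67/5 ≈ 31.0 - 6.5483*I)
(H + l)*426 = (-330 + (31 - 4*I*√67/5))*426 = (-299 - 4*I*√67/5)*426 = -127374 - 1704*I*√67/5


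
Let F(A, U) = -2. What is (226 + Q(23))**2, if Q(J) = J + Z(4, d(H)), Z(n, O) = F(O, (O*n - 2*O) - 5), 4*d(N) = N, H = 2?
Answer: 61009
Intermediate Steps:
d(N) = N/4
Z(n, O) = -2
Q(J) = -2 + J (Q(J) = J - 2 = -2 + J)
(226 + Q(23))**2 = (226 + (-2 + 23))**2 = (226 + 21)**2 = 247**2 = 61009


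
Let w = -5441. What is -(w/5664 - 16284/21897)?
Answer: 23486017/13780512 ≈ 1.7043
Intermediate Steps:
-(w/5664 - 16284/21897) = -(-5441/5664 - 16284/21897) = -(-5441*1/5664 - 16284*1/21897) = -(-5441/5664 - 5428/7299) = -1*(-23486017/13780512) = 23486017/13780512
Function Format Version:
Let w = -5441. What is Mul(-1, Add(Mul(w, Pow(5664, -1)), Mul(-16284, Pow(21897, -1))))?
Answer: Rational(23486017, 13780512) ≈ 1.7043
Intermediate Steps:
Mul(-1, Add(Mul(w, Pow(5664, -1)), Mul(-16284, Pow(21897, -1)))) = Mul(-1, Add(Mul(-5441, Pow(5664, -1)), Mul(-16284, Pow(21897, -1)))) = Mul(-1, Add(Mul(-5441, Rational(1, 5664)), Mul(-16284, Rational(1, 21897)))) = Mul(-1, Add(Rational(-5441, 5664), Rational(-5428, 7299))) = Mul(-1, Rational(-23486017, 13780512)) = Rational(23486017, 13780512)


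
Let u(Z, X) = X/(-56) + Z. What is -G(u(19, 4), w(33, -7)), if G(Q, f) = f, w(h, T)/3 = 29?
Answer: -87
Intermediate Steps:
w(h, T) = 87 (w(h, T) = 3*29 = 87)
u(Z, X) = Z - X/56 (u(Z, X) = -X/56 + Z = Z - X/56)
-G(u(19, 4), w(33, -7)) = -1*87 = -87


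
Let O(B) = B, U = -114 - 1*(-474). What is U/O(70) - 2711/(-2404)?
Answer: 105521/16828 ≈ 6.2706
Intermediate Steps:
U = 360 (U = -114 + 474 = 360)
U/O(70) - 2711/(-2404) = 360/70 - 2711/(-2404) = 360*(1/70) - 2711*(-1/2404) = 36/7 + 2711/2404 = 105521/16828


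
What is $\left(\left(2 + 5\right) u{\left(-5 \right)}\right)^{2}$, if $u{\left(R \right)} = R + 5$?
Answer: $0$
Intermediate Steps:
$u{\left(R \right)} = 5 + R$
$\left(\left(2 + 5\right) u{\left(-5 \right)}\right)^{2} = \left(\left(2 + 5\right) \left(5 - 5\right)\right)^{2} = \left(7 \cdot 0\right)^{2} = 0^{2} = 0$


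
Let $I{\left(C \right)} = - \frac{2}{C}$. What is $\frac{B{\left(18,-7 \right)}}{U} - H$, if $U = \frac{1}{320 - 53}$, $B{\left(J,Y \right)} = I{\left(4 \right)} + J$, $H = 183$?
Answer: $\frac{8979}{2} \approx 4489.5$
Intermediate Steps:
$B{\left(J,Y \right)} = - \frac{1}{2} + J$ ($B{\left(J,Y \right)} = - \frac{2}{4} + J = \left(-2\right) \frac{1}{4} + J = - \frac{1}{2} + J$)
$U = \frac{1}{267} \approx 0.0037453$
$\frac{B{\left(18,-7 \right)}}{U} - H = \left(- \frac{1}{2} + 18\right) \frac{1}{\frac{1}{267}} - 183 = \frac{35}{2} \cdot 267 - 183 = \frac{9345}{2} - 183 = \frac{8979}{2}$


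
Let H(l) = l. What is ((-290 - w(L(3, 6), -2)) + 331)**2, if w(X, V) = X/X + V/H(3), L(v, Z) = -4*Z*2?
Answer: 14884/9 ≈ 1653.8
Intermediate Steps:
L(v, Z) = -8*Z
w(X, V) = 1 + V/3 (w(X, V) = X/X + V/3 = 1 + V*(1/3) = 1 + V/3)
((-290 - w(L(3, 6), -2)) + 331)**2 = ((-290 - (1 + (1/3)*(-2))) + 331)**2 = ((-290 - (1 - 2/3)) + 331)**2 = ((-290 - 1*1/3) + 331)**2 = ((-290 - 1/3) + 331)**2 = (-871/3 + 331)**2 = (122/3)**2 = 14884/9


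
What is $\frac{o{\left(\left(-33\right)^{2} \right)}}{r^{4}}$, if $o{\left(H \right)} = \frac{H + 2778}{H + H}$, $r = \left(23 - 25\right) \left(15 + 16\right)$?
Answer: $\frac{1289}{10727619936} \approx 1.2016 \cdot 10^{-7}$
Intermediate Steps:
$r = -62$ ($r = \left(-2\right) 31 = -62$)
$o{\left(H \right)} = \frac{2778 + H}{2 H}$
$\frac{o{\left(\left(-33\right)^{2} \right)}}{r^{4}} = \frac{\frac{1}{2} \frac{1}{\left(-33\right)^{2}} \left(2778 + \left(-33\right)^{2}\right)}{\left(-62\right)^{4}} = \frac{\frac{1}{2} \cdot \frac{1}{1089} \left(2778 + 1089\right)}{14776336} = \frac{1}{2} \cdot \frac{1}{1089} \cdot 3867 \cdot \frac{1}{14776336} = \frac{1289}{726} \cdot \frac{1}{14776336} = \frac{1289}{10727619936}$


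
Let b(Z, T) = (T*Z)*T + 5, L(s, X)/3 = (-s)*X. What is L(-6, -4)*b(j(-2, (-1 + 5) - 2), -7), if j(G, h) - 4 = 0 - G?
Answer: -21528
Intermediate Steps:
j(G, h) = 4 - G (j(G, h) = 4 + (0 - G) = 4 - G)
L(s, X) = -3*X*s (L(s, X) = 3*((-s)*X) = 3*(-X*s) = -3*X*s)
b(Z, T) = 5 + Z*T² (b(Z, T) = Z*T² + 5 = 5 + Z*T²)
L(-6, -4)*b(j(-2, (-1 + 5) - 2), -7) = (-3*(-4)*(-6))*(5 + (4 - 1*(-2))*(-7)²) = -72*(5 + (4 + 2)*49) = -72*(5 + 6*49) = -72*(5 + 294) = -72*299 = -21528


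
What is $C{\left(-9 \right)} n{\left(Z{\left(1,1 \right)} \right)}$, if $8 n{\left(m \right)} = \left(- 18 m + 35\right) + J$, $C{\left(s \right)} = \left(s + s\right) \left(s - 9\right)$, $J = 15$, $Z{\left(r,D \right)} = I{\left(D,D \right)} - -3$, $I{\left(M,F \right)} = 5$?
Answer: $-3807$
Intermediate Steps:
$Z{\left(r,D \right)} = 8$ ($Z{\left(r,D \right)} = 5 - -3 = 5 + 3 = 8$)
$C{\left(s \right)} = 2 s \left(-9 + s\right)$
$n{\left(m \right)} = \frac{25}{4} - \frac{9 m}{4}$ ($n{\left(m \right)} = \frac{\left(- 18 m + 35\right) + 15}{8} = \frac{\left(35 - 18 m\right) + 15}{8} = \frac{50 - 18 m}{8} = \frac{25}{4} - \frac{9 m}{4}$)
$C{\left(-9 \right)} n{\left(Z{\left(1,1 \right)} \right)} = 2 \left(-9\right) \left(-9 - 9\right) \left(\frac{25}{4} - 18\right) = 2 \left(-9\right) \left(-18\right) \left(\frac{25}{4} - 18\right) = 324 \left(- \frac{47}{4}\right) = -3807$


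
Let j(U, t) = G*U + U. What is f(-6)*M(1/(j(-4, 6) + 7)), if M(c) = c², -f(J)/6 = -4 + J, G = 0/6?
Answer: 20/3 ≈ 6.6667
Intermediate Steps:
G = 0 (G = 0*(⅙) = 0)
j(U, t) = U (j(U, t) = 0*U + U = 0 + U = U)
f(J) = 24 - 6*J (f(J) = -6*(-4 + J) = 24 - 6*J)
f(-6)*M(1/(j(-4, 6) + 7)) = (24 - 6*(-6))*(1/(-4 + 7))² = (24 + 36)*(1/3)² = 60*(⅓)² = 60*(⅑) = 20/3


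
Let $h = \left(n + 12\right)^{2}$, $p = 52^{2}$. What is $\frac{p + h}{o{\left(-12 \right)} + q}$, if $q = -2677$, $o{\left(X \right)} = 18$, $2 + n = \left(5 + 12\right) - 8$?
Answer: $- \frac{3065}{2659} \approx -1.1527$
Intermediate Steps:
$n = 7$ ($n = -2 + \left(\left(5 + 12\right) - 8\right) = -2 + \left(17 - 8\right) = -2 + 9 = 7$)
$p = 2704$
$h = 361$ ($h = \left(7 + 12\right)^{2} = 19^{2} = 361$)
$\frac{p + h}{o{\left(-12 \right)} + q} = \frac{2704 + 361}{18 - 2677} = \frac{3065}{-2659} = 3065 \left(- \frac{1}{2659}\right) = - \frac{3065}{2659}$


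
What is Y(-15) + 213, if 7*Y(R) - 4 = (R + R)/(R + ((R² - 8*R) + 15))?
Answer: 34383/161 ≈ 213.56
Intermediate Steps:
Y(R) = 4/7 + 2*R/(7*(15 + R² - 7*R)) (Y(R) = 4/7 + ((R + R)/(R + ((R² - 8*R) + 15)))/7 = 4/7 + ((2*R)/(R + (15 + R² - 8*R)))/7 = 4/7 + ((2*R)/(15 + R² - 7*R))/7 = 4/7 + (2*R/(15 + R² - 7*R))/7 = 4/7 + 2*R/(7*(15 + R² - 7*R)))
Y(-15) + 213 = 2*(30 - 13*(-15) + 2*(-15)²)/(7*(15 + (-15)² - 7*(-15))) + 213 = 2*(30 + 195 + 2*225)/(7*(15 + 225 + 105)) + 213 = (2/7)*(30 + 195 + 450)/345 + 213 = (2/7)*(1/345)*675 + 213 = 90/161 + 213 = 34383/161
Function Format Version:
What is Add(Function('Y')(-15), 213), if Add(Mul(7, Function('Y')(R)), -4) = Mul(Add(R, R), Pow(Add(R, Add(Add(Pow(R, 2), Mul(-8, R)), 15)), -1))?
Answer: Rational(34383, 161) ≈ 213.56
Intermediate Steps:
Function('Y')(R) = Add(Rational(4, 7), Mul(Rational(2, 7), R, Pow(Add(15, Pow(R, 2), Mul(-7, R)), -1))) (Function('Y')(R) = Add(Rational(4, 7), Mul(Rational(1, 7), Mul(Add(R, R), Pow(Add(R, Add(Add(Pow(R, 2), Mul(-8, R)), 15)), -1)))) = Add(Rational(4, 7), Mul(Rational(1, 7), Mul(Mul(2, R), Pow(Add(R, Add(15, Pow(R, 2), Mul(-8, R))), -1)))) = Add(Rational(4, 7), Mul(Rational(1, 7), Mul(Mul(2, R), Pow(Add(15, Pow(R, 2), Mul(-7, R)), -1)))) = Add(Rational(4, 7), Mul(Rational(1, 7), Mul(2, R, Pow(Add(15, Pow(R, 2), Mul(-7, R)), -1)))) = Add(Rational(4, 7), Mul(Rational(2, 7), R, Pow(Add(15, Pow(R, 2), Mul(-7, R)), -1))))
Add(Function('Y')(-15), 213) = Add(Mul(Rational(2, 7), Pow(Add(15, Pow(-15, 2), Mul(-7, -15)), -1), Add(30, Mul(-13, -15), Mul(2, Pow(-15, 2)))), 213) = Add(Mul(Rational(2, 7), Pow(Add(15, 225, 105), -1), Add(30, 195, Mul(2, 225))), 213) = Add(Mul(Rational(2, 7), Pow(345, -1), Add(30, 195, 450)), 213) = Add(Mul(Rational(2, 7), Rational(1, 345), 675), 213) = Add(Rational(90, 161), 213) = Rational(34383, 161)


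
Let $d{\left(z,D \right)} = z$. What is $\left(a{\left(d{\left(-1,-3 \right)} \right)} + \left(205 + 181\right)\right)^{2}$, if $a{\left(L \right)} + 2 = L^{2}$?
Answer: $148225$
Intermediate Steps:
$a{\left(L \right)} = -2 + L^{2}$
$\left(a{\left(d{\left(-1,-3 \right)} \right)} + \left(205 + 181\right)\right)^{2} = \left(\left(-2 + \left(-1\right)^{2}\right) + \left(205 + 181\right)\right)^{2} = \left(\left(-2 + 1\right) + 386\right)^{2} = \left(-1 + 386\right)^{2} = 385^{2} = 148225$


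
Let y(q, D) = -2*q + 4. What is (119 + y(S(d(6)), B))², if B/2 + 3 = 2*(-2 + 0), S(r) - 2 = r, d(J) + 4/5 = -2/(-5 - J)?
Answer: 43731769/3025 ≈ 14457.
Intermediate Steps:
d(J) = -⅘ - 2/(-5 - J)
S(r) = 2 + r
B = -14 (B = -6 + 2*(2*(-2 + 0)) = -6 + 2*(2*(-2)) = -6 + 2*(-4) = -6 - 8 = -14)
y(q, D) = 4 - 2*q
(119 + y(S(d(6)), B))² = (119 + (4 - 2*(2 + 2*(-5 - 2*6)/(5*(5 + 6)))))² = (119 + (4 - 2*(2 + (⅖)*(-5 - 12)/11)))² = (119 + (4 - 2*(2 + (⅖)*(1/11)*(-17))))² = (119 + (4 - 2*(2 - 34/55)))² = (119 + (4 - 2*76/55))² = (119 + (4 - 152/55))² = (119 + 68/55)² = (6613/55)² = 43731769/3025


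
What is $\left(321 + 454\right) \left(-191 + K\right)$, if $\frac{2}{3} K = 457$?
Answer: $\frac{766475}{2} \approx 3.8324 \cdot 10^{5}$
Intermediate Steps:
$K = \frac{1371}{2}$ ($K = \frac{3}{2} \cdot 457 = \frac{1371}{2} \approx 685.5$)
$\left(321 + 454\right) \left(-191 + K\right) = \left(321 + 454\right) \left(-191 + \frac{1371}{2}\right) = 775 \cdot \frac{989}{2} = \frac{766475}{2}$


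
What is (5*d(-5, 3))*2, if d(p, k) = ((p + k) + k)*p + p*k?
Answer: -200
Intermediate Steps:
d(p, k) = k*p + p*(p + 2*k) (d(p, k) = ((k + p) + k)*p + k*p = (p + 2*k)*p + k*p = p*(p + 2*k) + k*p = k*p + p*(p + 2*k))
(5*d(-5, 3))*2 = (5*(-5*(-5 + 3*3)))*2 = (5*(-5*(-5 + 9)))*2 = (5*(-5*4))*2 = (5*(-20))*2 = -100*2 = -200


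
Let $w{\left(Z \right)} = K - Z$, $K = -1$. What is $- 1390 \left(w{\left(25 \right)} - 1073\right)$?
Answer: $1527610$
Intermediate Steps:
$w{\left(Z \right)} = -1 - Z$
$- 1390 \left(w{\left(25 \right)} - 1073\right) = - 1390 \left(\left(-1 - 25\right) - 1073\right) = - 1390 \left(-26 - 1073\right) = \left(-1390\right) \left(-1099\right) = 1527610$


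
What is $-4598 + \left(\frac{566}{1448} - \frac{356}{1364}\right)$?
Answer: $- \frac{1135140565}{246884} \approx -4597.9$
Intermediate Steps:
$-4598 + \left(\frac{566}{1448} - \frac{356}{1364}\right) = -4598 + \left(566 \cdot \frac{1}{1448} - \frac{89}{341}\right) = -4598 + \left(\frac{283}{724} - \frac{89}{341}\right) = -4598 + \frac{32067}{246884} = - \frac{1135140565}{246884}$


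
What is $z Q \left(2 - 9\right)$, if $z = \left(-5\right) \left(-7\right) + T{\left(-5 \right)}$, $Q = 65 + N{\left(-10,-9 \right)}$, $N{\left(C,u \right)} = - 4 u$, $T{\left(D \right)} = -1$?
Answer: $-24038$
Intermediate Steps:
$Q = 101$ ($Q = 65 - -36 = 65 + 36 = 101$)
$z = 34$ ($z = \left(-5\right) \left(-7\right) - 1 = 35 - 1 = 34$)
$z Q \left(2 - 9\right) = 34 \cdot 101 \left(2 - 9\right) = 3434 \left(2 - 9\right) = 3434 \left(-7\right) = -24038$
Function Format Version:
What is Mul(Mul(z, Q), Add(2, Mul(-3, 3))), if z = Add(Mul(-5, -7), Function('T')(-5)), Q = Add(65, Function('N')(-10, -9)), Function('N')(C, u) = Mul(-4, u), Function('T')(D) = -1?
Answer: -24038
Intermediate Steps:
Q = 101 (Q = Add(65, Mul(-4, -9)) = Add(65, 36) = 101)
z = 34 (z = Add(Mul(-5, -7), -1) = Add(35, -1) = 34)
Mul(Mul(z, Q), Add(2, Mul(-3, 3))) = Mul(Mul(34, 101), Add(2, Mul(-3, 3))) = Mul(3434, Add(2, -9)) = Mul(3434, -7) = -24038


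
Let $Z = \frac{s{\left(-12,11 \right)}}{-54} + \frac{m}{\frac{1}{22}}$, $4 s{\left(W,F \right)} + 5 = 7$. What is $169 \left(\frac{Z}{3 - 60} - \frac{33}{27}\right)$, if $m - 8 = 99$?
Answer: $- \frac{44236595}{6156} \approx -7185.9$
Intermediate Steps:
$s{\left(W,F \right)} = \frac{1}{2}$ ($s{\left(W,F \right)} = - \frac{5}{4} + \frac{1}{4} \cdot 7 = - \frac{5}{4} + \frac{7}{4} = \frac{1}{2}$)
$m = 107$ ($m = 8 + 99 = 107$)
$Z = \frac{254231}{108}$ ($Z = \frac{1}{2 \left(-54\right)} + \frac{107}{\frac{1}{22}} = \frac{1}{2} \left(- \frac{1}{54}\right) + 107 \frac{1}{\frac{1}{22}} = - \frac{1}{108} + 107 \cdot 22 = - \frac{1}{108} + 2354 = \frac{254231}{108} \approx 2354.0$)
$169 \left(\frac{Z}{3 - 60} - \frac{33}{27}\right) = 169 \left(\frac{254231}{108 \left(3 - 60\right)} - \frac{33}{27}\right) = 169 \left(\frac{254231}{108 \left(3 - 60\right)} - \frac{11}{9}\right) = 169 \left(\frac{254231}{108 \left(-57\right)} - \frac{11}{9}\right) = 169 \left(\frac{254231}{108} \left(- \frac{1}{57}\right) - \frac{11}{9}\right) = 169 \left(- \frac{254231}{6156} - \frac{11}{9}\right) = 169 \left(- \frac{261755}{6156}\right) = - \frac{44236595}{6156}$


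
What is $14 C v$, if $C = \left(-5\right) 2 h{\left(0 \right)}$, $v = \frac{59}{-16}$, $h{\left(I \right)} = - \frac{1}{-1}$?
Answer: $\frac{2065}{4} \approx 516.25$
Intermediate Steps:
$h{\left(I \right)} = 1$ ($h{\left(I \right)} = \left(-1\right) \left(-1\right) = 1$)
$v = - \frac{59}{16}$ ($v = 59 \left(- \frac{1}{16}\right) = - \frac{59}{16} \approx -3.6875$)
$C = -10$ ($C = \left(-5\right) 2 \cdot 1 = \left(-10\right) 1 = -10$)
$14 C v = 14 \left(-10\right) \left(- \frac{59}{16}\right) = \left(-140\right) \left(- \frac{59}{16}\right) = \frac{2065}{4}$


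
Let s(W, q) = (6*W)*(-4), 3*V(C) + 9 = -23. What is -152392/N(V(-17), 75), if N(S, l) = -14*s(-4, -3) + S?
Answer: 57147/508 ≈ 112.49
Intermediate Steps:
V(C) = -32/3 (V(C) = -3 + (1/3)*(-23) = -3 - 23/3 = -32/3)
s(W, q) = -24*W
N(S, l) = -1344 + S (N(S, l) = -(-336)*(-4) + S = -14*96 + S = -1344 + S)
-152392/N(V(-17), 75) = -152392/(-1344 - 32/3) = -152392/(-4064/3) = -152392*(-3/4064) = 57147/508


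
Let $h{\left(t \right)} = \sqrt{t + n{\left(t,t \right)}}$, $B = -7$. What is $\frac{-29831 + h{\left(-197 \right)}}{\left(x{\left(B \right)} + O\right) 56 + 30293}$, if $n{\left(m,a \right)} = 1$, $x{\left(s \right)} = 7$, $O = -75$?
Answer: $- \frac{29831}{26485} + \frac{14 i}{26485} \approx -1.1263 + 0.0005286 i$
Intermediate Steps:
$h{\left(t \right)} = \sqrt{1 + t}$ ($h{\left(t \right)} = \sqrt{t + 1} = \sqrt{1 + t}$)
$\frac{-29831 + h{\left(-197 \right)}}{\left(x{\left(B \right)} + O\right) 56 + 30293} = \frac{-29831 + \sqrt{1 - 197}}{\left(7 - 75\right) 56 + 30293} = \frac{-29831 + \sqrt{-196}}{\left(-68\right) 56 + 30293} = \frac{-29831 + 14 i}{-3808 + 30293} = \frac{-29831 + 14 i}{26485} = \left(-29831 + 14 i\right) \frac{1}{26485} = - \frac{29831}{26485} + \frac{14 i}{26485}$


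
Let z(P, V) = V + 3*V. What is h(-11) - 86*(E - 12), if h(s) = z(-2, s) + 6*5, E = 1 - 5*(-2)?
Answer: 72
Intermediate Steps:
E = 11 (E = 1 + 10 = 11)
z(P, V) = 4*V
h(s) = 30 + 4*s (h(s) = 4*s + 6*5 = 4*s + 30 = 30 + 4*s)
h(-11) - 86*(E - 12) = (30 + 4*(-11)) - 86*(11 - 12) = (30 - 44) - 86*(-1) = -14 + 86 = 72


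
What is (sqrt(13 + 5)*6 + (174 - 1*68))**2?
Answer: 11884 + 3816*sqrt(2) ≈ 17281.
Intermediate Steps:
(sqrt(13 + 5)*6 + (174 - 1*68))**2 = (sqrt(18)*6 + (174 - 68))**2 = ((3*sqrt(2))*6 + 106)**2 = (18*sqrt(2) + 106)**2 = (106 + 18*sqrt(2))**2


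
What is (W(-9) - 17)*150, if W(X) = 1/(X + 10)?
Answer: -2400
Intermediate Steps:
W(X) = 1/(10 + X)
(W(-9) - 17)*150 = (1/(10 - 9) - 17)*150 = (1/1 - 17)*150 = (1 - 17)*150 = -16*150 = -2400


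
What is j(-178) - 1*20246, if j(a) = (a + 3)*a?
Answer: 10904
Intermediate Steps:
j(a) = a*(3 + a) (j(a) = (3 + a)*a = a*(3 + a))
j(-178) - 1*20246 = -178*(3 - 178) - 1*20246 = -178*(-175) - 20246 = 31150 - 20246 = 10904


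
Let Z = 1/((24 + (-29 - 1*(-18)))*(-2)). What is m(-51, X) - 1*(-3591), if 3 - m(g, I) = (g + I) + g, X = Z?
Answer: 96097/26 ≈ 3696.0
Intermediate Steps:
Z = -1/26 (Z = -1/2/(24 + (-29 + 18)) = -1/2/(24 - 11) = -1/2/13 = (1/13)*(-1/2) = -1/26 ≈ -0.038462)
X = -1/26 ≈ -0.038462
m(g, I) = 3 - I - 2*g (m(g, I) = 3 - ((g + I) + g) = 3 - ((I + g) + g) = 3 - (I + 2*g) = 3 + (-I - 2*g) = 3 - I - 2*g)
m(-51, X) - 1*(-3591) = (3 - 1*(-1/26) - 2*(-51)) - 1*(-3591) = (3 + 1/26 + 102) + 3591 = 2731/26 + 3591 = 96097/26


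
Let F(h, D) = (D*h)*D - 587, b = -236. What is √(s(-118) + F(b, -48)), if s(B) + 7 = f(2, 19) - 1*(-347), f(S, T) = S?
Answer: I*√543989 ≈ 737.56*I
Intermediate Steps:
s(B) = 342 (s(B) = -7 + (2 - 1*(-347)) = -7 + (2 + 347) = -7 + 349 = 342)
F(h, D) = -587 + h*D² (F(h, D) = h*D² - 587 = -587 + h*D²)
√(s(-118) + F(b, -48)) = √(342 + (-587 - 236*(-48)²)) = √(342 + (-587 - 236*2304)) = √(342 + (-587 - 543744)) = √(342 - 544331) = √(-543989) = I*√543989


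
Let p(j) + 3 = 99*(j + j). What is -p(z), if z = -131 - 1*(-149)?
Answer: -3561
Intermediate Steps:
z = 18 (z = -131 + 149 = 18)
p(j) = -3 + 198*j (p(j) = -3 + 99*(j + j) = -3 + 99*(2*j) = -3 + 198*j)
-p(z) = -(-3 + 198*18) = -(-3 + 3564) = -1*3561 = -3561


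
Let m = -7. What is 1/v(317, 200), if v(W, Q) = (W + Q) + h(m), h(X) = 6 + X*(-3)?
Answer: 1/544 ≈ 0.0018382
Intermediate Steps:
h(X) = 6 - 3*X
v(W, Q) = 27 + Q + W (v(W, Q) = (W + Q) + (6 - 3*(-7)) = (Q + W) + (6 + 21) = (Q + W) + 27 = 27 + Q + W)
1/v(317, 200) = 1/(27 + 200 + 317) = 1/544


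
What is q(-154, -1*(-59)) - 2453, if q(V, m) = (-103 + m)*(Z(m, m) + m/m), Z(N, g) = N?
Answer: -5093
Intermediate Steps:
q(V, m) = (1 + m)*(-103 + m) (q(V, m) = (-103 + m)*(m + m/m) = (-103 + m)*(m + 1) = (-103 + m)*(1 + m) = (1 + m)*(-103 + m))
q(-154, -1*(-59)) - 2453 = (-103 + (-1*(-59))² - (-102)*(-59)) - 2453 = (-103 + 59² - 102*59) - 2453 = (-103 + 3481 - 6018) - 2453 = -2640 - 2453 = -5093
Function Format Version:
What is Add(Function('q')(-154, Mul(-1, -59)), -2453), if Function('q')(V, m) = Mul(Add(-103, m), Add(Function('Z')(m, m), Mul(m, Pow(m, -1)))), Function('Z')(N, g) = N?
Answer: -5093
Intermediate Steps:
Function('q')(V, m) = Mul(Add(1, m), Add(-103, m)) (Function('q')(V, m) = Mul(Add(-103, m), Add(m, Mul(m, Pow(m, -1)))) = Mul(Add(-103, m), Add(m, 1)) = Mul(Add(-103, m), Add(1, m)) = Mul(Add(1, m), Add(-103, m)))
Add(Function('q')(-154, Mul(-1, -59)), -2453) = Add(Add(-103, Pow(Mul(-1, -59), 2), Mul(-102, Mul(-1, -59))), -2453) = Add(Add(-103, Pow(59, 2), Mul(-102, 59)), -2453) = Add(Add(-103, 3481, -6018), -2453) = Add(-2640, -2453) = -5093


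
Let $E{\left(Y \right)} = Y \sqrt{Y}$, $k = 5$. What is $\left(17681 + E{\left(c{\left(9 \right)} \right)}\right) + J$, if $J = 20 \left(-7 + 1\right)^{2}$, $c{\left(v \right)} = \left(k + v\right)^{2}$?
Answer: $21145$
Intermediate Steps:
$c{\left(v \right)} = \left(5 + v\right)^{2}$
$J = 720$ ($J = 20 \left(-6\right)^{2} = 20 \cdot 36 = 720$)
$E{\left(Y \right)} = Y^{\frac{3}{2}}$
$\left(17681 + E{\left(c{\left(9 \right)} \right)}\right) + J = \left(17681 + \left(\left(5 + 9\right)^{2}\right)^{\frac{3}{2}}\right) + 720 = \left(17681 + \left(14^{2}\right)^{\frac{3}{2}}\right) + 720 = \left(17681 + 196^{\frac{3}{2}}\right) + 720 = \left(17681 + 2744\right) + 720 = 20425 + 720 = 21145$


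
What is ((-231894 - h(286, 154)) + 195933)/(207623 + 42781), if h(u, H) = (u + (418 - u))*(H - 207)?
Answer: -13807/250404 ≈ -0.055139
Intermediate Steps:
h(u, H) = -86526 + 418*H (h(u, H) = 418*(-207 + H) = -86526 + 418*H)
((-231894 - h(286, 154)) + 195933)/(207623 + 42781) = ((-231894 - (-86526 + 418*154)) + 195933)/(207623 + 42781) = ((-231894 - (-86526 + 64372)) + 195933)/250404 = ((-231894 - 1*(-22154)) + 195933)*(1/250404) = ((-231894 + 22154) + 195933)*(1/250404) = (-209740 + 195933)*(1/250404) = -13807*1/250404 = -13807/250404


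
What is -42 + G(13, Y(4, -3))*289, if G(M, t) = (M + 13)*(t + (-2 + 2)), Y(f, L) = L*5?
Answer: -112752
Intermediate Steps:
Y(f, L) = 5*L
G(M, t) = t*(13 + M) (G(M, t) = (13 + M)*(t + 0) = (13 + M)*t = t*(13 + M))
-42 + G(13, Y(4, -3))*289 = -42 + ((5*(-3))*(13 + 13))*289 = -42 - 15*26*289 = -42 - 390*289 = -42 - 112710 = -112752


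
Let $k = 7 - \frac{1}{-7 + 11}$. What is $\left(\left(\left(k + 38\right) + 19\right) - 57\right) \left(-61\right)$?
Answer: $- \frac{1647}{4} \approx -411.75$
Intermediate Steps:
$k = \frac{27}{4}$ ($k = 7 - \frac{1}{4} = \frac{27}{4} \approx 6.75$)
$\left(\left(\left(k + 38\right) + 19\right) - 57\right) \left(-61\right) = \left(\left(\left(\frac{27}{4} + 38\right) + 19\right) - 57\right) \left(-61\right) = \left(\left(\frac{179}{4} + 19\right) - 57\right) \left(-61\right) = \left(\frac{255}{4} - 57\right) \left(-61\right) = \frac{27}{4} \left(-61\right) = - \frac{1647}{4}$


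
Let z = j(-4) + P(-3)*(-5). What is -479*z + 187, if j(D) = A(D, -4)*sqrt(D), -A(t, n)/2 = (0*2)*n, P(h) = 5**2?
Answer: 60062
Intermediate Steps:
P(h) = 25
A(t, n) = 0 (A(t, n) = -2*0*2*n = -0*n = -2*0 = 0)
j(D) = 0 (j(D) = 0*sqrt(D) = 0)
z = -125 (z = 0 + 25*(-5) = 0 - 125 = -125)
-479*z + 187 = -479*(-125) + 187 = 59875 + 187 = 60062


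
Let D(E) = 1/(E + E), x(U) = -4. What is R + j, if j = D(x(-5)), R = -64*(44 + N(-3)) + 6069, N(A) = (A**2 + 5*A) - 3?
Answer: 30631/8 ≈ 3828.9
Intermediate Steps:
N(A) = -3 + A**2 + 5*A
D(E) = 1/(2*E)
R = 3829 (R = -64*(44 + (-3 + (-3)**2 + 5*(-3))) + 6069 = -64*(44 + (-3 + 9 - 15)) + 6069 = -64*(44 - 9) + 6069 = -64*35 + 6069 = -2240 + 6069 = 3829)
j = -1/8 (j = (1/2)/(-4) = (1/2)*(-1/4) = -1/8 ≈ -0.12500)
R + j = 3829 - 1/8 = 30631/8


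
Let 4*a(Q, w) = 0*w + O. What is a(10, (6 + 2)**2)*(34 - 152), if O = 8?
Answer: -236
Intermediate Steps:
a(Q, w) = 2 (a(Q, w) = (0*w + 8)/4 = (0 + 8)/4 = (1/4)*8 = 2)
a(10, (6 + 2)**2)*(34 - 152) = 2*(34 - 152) = 2*(-118) = -236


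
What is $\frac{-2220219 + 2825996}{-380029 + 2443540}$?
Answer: $\frac{605777}{2063511} \approx 0.29357$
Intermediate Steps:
$\frac{-2220219 + 2825996}{-380029 + 2443540} = \frac{605777}{2063511}$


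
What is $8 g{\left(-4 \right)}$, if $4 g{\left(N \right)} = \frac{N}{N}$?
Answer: $2$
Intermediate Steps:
$g{\left(N \right)} = \frac{1}{4}$ ($g{\left(N \right)} = \frac{N \frac{1}{N}}{4} = \frac{1}{4} \cdot 1 = \frac{1}{4}$)
$8 g{\left(-4 \right)} = 8 \cdot \frac{1}{4} = 2$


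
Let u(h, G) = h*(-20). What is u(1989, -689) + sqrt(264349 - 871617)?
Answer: -39780 + 2*I*sqrt(151817) ≈ -39780.0 + 779.27*I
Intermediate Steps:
u(h, G) = -20*h
u(1989, -689) + sqrt(264349 - 871617) = -20*1989 + sqrt(264349 - 871617) = -39780 + sqrt(-607268) = -39780 + 2*I*sqrt(151817)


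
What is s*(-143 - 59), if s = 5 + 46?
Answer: -10302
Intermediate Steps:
s = 51
s*(-143 - 59) = 51*(-143 - 59) = 51*(-202) = -10302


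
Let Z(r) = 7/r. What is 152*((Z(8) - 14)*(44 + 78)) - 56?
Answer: -243446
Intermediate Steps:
152*((Z(8) - 14)*(44 + 78)) - 56 = 152*((7/8 - 14)*(44 + 78)) - 56 = 152*((7*(⅛) - 14)*122) - 56 = 152*((7/8 - 14)*122) - 56 = 152*(-105/8*122) - 56 = 152*(-6405/4) - 56 = -243390 - 56 = -243446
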